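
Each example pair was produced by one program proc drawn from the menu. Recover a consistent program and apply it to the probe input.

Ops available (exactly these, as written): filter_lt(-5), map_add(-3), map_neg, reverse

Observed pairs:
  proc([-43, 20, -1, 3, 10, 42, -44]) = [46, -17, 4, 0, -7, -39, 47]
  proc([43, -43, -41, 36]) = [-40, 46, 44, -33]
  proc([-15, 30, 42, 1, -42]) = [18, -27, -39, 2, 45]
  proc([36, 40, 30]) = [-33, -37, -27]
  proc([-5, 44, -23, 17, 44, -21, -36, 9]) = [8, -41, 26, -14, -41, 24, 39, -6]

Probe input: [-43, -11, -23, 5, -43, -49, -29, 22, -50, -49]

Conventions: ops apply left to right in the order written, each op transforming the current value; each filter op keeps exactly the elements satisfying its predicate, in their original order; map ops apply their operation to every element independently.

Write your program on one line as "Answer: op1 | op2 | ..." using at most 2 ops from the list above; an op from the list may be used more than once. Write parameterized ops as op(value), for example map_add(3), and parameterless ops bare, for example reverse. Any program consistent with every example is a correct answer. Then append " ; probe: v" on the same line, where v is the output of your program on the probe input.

map_add(-3) | map_neg ; probe: [46, 14, 26, -2, 46, 52, 32, -19, 53, 52]

Check, running the answer program on each example:
  [-43, 20, -1, 3, 10, 42, -44] -> [-46, 17, -4, 0, 7, 39, -47] -> [46, -17, 4, 0, -7, -39, 47]
  [43, -43, -41, 36] -> [40, -46, -44, 33] -> [-40, 46, 44, -33]
  [-15, 30, 42, 1, -42] -> [-18, 27, 39, -2, -45] -> [18, -27, -39, 2, 45]
  [36, 40, 30] -> [33, 37, 27] -> [-33, -37, -27]
  [-5, 44, -23, 17, 44, -21, -36, 9] -> [-8, 41, -26, 14, 41, -24, -39, 6] -> [8, -41, 26, -14, -41, 24, 39, -6]
  probe: [-43, -11, -23, 5, -43, -49, -29, 22, -50, -49] -> [-46, -14, -26, 2, -46, -52, -32, 19, -53, -52] -> [46, 14, 26, -2, 46, 52, 32, -19, 53, 52]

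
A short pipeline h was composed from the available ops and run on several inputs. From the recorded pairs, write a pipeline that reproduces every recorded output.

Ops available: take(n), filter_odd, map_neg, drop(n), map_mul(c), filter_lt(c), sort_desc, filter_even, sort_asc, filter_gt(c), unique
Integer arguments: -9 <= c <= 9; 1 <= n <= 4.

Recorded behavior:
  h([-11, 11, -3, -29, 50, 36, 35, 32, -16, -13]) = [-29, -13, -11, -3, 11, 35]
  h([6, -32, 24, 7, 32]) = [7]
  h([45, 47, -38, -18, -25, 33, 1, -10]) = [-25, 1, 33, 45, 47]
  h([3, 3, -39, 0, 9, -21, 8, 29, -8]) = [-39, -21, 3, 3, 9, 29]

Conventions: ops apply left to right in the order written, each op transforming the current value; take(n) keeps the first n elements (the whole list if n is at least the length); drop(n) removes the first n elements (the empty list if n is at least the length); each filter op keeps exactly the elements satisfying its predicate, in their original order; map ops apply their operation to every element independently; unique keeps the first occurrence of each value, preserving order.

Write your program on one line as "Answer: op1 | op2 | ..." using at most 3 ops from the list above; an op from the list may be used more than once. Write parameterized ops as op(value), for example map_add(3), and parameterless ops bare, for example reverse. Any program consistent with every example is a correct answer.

sort_asc | filter_odd

Check, running the answer program on each example:
  [-11, 11, -3, -29, 50, 36, 35, 32, -16, -13] -> [-29, -16, -13, -11, -3, 11, 32, 35, 36, 50] -> [-29, -13, -11, -3, 11, 35]
  [6, -32, 24, 7, 32] -> [-32, 6, 7, 24, 32] -> [7]
  [45, 47, -38, -18, -25, 33, 1, -10] -> [-38, -25, -18, -10, 1, 33, 45, 47] -> [-25, 1, 33, 45, 47]
  [3, 3, -39, 0, 9, -21, 8, 29, -8] -> [-39, -21, -8, 0, 3, 3, 8, 9, 29] -> [-39, -21, 3, 3, 9, 29]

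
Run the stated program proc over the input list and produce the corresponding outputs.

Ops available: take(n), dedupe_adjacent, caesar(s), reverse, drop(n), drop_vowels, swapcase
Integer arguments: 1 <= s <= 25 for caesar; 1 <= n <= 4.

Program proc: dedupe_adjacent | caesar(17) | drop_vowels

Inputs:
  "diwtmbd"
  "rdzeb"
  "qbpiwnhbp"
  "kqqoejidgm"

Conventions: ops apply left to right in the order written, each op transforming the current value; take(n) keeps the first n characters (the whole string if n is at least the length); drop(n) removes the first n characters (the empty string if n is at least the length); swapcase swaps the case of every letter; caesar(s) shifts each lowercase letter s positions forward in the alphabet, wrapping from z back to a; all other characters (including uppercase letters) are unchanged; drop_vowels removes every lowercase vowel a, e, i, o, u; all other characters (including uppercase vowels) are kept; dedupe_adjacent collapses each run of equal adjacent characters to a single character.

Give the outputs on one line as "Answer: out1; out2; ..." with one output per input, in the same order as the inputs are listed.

"znkds"; "qvs"; "hsgznysg"; "bhfvzxd"

Execution, op by op:
  "diwtmbd" -> "diwtmbd" -> "uznkdsu" -> "znkds"
  "rdzeb" -> "rdzeb" -> "iuqvs" -> "qvs"
  "qbpiwnhbp" -> "qbpiwnhbp" -> "hsgzneysg" -> "hsgznysg"
  "kqqoejidgm" -> "kqoejidgm" -> "bhfvazuxd" -> "bhfvzxd"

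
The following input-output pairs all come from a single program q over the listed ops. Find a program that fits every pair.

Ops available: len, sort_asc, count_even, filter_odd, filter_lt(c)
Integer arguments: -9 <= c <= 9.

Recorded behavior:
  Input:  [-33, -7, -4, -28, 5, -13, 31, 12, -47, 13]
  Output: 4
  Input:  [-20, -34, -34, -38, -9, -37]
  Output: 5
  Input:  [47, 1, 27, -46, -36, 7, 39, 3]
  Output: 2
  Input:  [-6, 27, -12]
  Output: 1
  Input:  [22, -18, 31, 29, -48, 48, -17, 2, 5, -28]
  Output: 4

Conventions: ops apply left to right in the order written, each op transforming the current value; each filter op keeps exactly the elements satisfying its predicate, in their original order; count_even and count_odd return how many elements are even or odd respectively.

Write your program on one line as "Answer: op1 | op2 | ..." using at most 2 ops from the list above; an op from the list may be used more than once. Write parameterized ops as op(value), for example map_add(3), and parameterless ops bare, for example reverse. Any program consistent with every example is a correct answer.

filter_lt(-9) | len

Check, running the answer program on each example:
  [-33, -7, -4, -28, 5, -13, 31, 12, -47, 13] -> [-33, -28, -13, -47] -> 4
  [-20, -34, -34, -38, -9, -37] -> [-20, -34, -34, -38, -37] -> 5
  [47, 1, 27, -46, -36, 7, 39, 3] -> [-46, -36] -> 2
  [-6, 27, -12] -> [-12] -> 1
  [22, -18, 31, 29, -48, 48, -17, 2, 5, -28] -> [-18, -48, -17, -28] -> 4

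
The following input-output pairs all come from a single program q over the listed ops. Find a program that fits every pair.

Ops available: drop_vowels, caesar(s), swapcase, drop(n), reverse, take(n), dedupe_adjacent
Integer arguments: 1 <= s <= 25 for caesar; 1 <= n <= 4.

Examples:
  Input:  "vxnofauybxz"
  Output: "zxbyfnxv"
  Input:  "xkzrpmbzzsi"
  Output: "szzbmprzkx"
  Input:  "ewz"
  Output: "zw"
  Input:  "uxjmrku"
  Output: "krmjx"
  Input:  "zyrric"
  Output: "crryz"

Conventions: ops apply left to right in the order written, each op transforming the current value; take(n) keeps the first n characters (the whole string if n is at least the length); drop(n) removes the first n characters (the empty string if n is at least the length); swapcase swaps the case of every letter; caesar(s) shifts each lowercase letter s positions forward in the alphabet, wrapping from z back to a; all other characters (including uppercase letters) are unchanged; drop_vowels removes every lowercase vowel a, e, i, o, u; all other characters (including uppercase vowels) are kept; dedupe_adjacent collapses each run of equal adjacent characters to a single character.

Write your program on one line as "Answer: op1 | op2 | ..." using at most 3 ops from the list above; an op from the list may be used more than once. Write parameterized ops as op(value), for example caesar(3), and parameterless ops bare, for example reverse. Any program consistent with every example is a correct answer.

drop_vowels | reverse

Check, running the answer program on each example:
  "vxnofauybxz" -> "vxnfybxz" -> "zxbyfnxv"
  "xkzrpmbzzsi" -> "xkzrpmbzzs" -> "szzbmprzkx"
  "ewz" -> "wz" -> "zw"
  "uxjmrku" -> "xjmrk" -> "krmjx"
  "zyrric" -> "zyrrc" -> "crryz"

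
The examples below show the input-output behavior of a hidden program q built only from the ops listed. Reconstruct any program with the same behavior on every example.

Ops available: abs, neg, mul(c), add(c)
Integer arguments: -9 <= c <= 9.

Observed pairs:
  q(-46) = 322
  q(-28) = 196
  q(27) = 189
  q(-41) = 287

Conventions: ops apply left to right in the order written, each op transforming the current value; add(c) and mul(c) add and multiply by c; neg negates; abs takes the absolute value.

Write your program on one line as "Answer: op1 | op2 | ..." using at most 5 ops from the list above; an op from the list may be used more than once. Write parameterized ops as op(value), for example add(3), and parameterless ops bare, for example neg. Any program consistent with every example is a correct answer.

neg | mul(-7) | neg | abs

Check, running the answer program on each example:
  -46 -> 46 -> -322 -> 322 -> 322
  -28 -> 28 -> -196 -> 196 -> 196
  27 -> -27 -> 189 -> -189 -> 189
  -41 -> 41 -> -287 -> 287 -> 287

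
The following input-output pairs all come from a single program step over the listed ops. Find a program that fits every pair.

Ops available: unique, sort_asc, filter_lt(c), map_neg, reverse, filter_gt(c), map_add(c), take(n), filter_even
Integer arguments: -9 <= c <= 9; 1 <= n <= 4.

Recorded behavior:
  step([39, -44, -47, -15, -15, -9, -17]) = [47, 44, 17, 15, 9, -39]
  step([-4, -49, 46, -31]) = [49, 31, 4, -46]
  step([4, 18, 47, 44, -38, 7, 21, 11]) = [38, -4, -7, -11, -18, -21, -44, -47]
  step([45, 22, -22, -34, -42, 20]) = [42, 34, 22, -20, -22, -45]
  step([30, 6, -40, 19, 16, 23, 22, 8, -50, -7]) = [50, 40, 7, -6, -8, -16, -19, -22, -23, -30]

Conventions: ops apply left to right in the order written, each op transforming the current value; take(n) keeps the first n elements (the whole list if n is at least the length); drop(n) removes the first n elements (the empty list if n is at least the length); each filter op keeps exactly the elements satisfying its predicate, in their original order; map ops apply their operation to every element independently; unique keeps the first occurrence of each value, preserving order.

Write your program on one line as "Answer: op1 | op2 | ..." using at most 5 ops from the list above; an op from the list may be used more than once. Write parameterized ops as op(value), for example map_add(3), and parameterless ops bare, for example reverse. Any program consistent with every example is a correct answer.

map_neg | sort_asc | unique | reverse

Check, running the answer program on each example:
  [39, -44, -47, -15, -15, -9, -17] -> [-39, 44, 47, 15, 15, 9, 17] -> [-39, 9, 15, 15, 17, 44, 47] -> [-39, 9, 15, 17, 44, 47] -> [47, 44, 17, 15, 9, -39]
  [-4, -49, 46, -31] -> [4, 49, -46, 31] -> [-46, 4, 31, 49] -> [-46, 4, 31, 49] -> [49, 31, 4, -46]
  [4, 18, 47, 44, -38, 7, 21, 11] -> [-4, -18, -47, -44, 38, -7, -21, -11] -> [-47, -44, -21, -18, -11, -7, -4, 38] -> [-47, -44, -21, -18, -11, -7, -4, 38] -> [38, -4, -7, -11, -18, -21, -44, -47]
  [45, 22, -22, -34, -42, 20] -> [-45, -22, 22, 34, 42, -20] -> [-45, -22, -20, 22, 34, 42] -> [-45, -22, -20, 22, 34, 42] -> [42, 34, 22, -20, -22, -45]
  [30, 6, -40, 19, 16, 23, 22, 8, -50, -7] -> [-30, -6, 40, -19, -16, -23, -22, -8, 50, 7] -> [-30, -23, -22, -19, -16, -8, -6, 7, 40, 50] -> [-30, -23, -22, -19, -16, -8, -6, 7, 40, 50] -> [50, 40, 7, -6, -8, -16, -19, -22, -23, -30]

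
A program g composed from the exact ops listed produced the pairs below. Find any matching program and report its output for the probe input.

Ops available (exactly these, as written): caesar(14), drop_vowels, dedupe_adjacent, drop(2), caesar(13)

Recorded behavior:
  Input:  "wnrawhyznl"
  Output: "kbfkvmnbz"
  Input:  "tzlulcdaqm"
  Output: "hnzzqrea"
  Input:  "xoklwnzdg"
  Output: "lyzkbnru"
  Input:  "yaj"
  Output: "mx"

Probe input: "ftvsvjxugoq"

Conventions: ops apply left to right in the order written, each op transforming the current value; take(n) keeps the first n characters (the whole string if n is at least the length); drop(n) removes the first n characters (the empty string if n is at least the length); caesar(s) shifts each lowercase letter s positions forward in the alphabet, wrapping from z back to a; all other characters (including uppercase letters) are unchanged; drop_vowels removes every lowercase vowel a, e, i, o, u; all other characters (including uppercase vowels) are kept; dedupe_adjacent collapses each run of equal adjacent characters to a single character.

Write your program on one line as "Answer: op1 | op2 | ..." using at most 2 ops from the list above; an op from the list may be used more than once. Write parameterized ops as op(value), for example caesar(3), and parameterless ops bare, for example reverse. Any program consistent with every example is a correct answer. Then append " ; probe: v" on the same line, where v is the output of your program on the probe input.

drop_vowels | caesar(14) ; probe: "thjgjxlue"

Check, running the answer program on each example:
  "wnrawhyznl" -> "wnrwhyznl" -> "kbfkvmnbz"
  "tzlulcdaqm" -> "tzllcdqm" -> "hnzzqrea"
  "xoklwnzdg" -> "xklwnzdg" -> "lyzkbnru"
  "yaj" -> "yj" -> "mx"
  probe: "ftvsvjxugoq" -> "ftvsvjxgq" -> "thjgjxlue"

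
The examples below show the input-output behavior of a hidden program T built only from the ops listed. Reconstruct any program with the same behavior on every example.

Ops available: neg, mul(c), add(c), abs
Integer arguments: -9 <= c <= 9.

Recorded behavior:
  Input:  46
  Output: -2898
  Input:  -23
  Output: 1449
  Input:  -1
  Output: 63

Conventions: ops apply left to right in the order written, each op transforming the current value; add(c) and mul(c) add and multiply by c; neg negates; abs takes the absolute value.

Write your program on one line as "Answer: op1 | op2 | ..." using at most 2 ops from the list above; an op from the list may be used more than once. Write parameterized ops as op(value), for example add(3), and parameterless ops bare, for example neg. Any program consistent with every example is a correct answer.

mul(-7) | mul(9)

Check, running the answer program on each example:
  46 -> -322 -> -2898
  -23 -> 161 -> 1449
  -1 -> 7 -> 63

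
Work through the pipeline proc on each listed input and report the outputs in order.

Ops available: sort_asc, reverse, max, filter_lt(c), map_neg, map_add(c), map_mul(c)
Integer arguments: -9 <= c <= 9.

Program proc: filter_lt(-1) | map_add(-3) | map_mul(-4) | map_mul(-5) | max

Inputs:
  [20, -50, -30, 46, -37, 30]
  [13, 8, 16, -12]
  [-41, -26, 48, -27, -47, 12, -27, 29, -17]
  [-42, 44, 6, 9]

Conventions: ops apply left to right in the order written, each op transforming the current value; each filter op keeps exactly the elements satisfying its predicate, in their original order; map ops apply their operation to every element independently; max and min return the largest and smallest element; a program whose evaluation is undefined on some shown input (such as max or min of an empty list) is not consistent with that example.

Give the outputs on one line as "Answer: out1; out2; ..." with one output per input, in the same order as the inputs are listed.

-660; -300; -400; -900

Execution, op by op:
  [20, -50, -30, 46, -37, 30] -> [-50, -30, -37] -> [-53, -33, -40] -> [212, 132, 160] -> [-1060, -660, -800] -> -660
  [13, 8, 16, -12] -> [-12] -> [-15] -> [60] -> [-300] -> -300
  [-41, -26, 48, -27, -47, 12, -27, 29, -17] -> [-41, -26, -27, -47, -27, -17] -> [-44, -29, -30, -50, -30, -20] -> [176, 116, 120, 200, 120, 80] -> [-880, -580, -600, -1000, -600, -400] -> -400
  [-42, 44, 6, 9] -> [-42] -> [-45] -> [180] -> [-900] -> -900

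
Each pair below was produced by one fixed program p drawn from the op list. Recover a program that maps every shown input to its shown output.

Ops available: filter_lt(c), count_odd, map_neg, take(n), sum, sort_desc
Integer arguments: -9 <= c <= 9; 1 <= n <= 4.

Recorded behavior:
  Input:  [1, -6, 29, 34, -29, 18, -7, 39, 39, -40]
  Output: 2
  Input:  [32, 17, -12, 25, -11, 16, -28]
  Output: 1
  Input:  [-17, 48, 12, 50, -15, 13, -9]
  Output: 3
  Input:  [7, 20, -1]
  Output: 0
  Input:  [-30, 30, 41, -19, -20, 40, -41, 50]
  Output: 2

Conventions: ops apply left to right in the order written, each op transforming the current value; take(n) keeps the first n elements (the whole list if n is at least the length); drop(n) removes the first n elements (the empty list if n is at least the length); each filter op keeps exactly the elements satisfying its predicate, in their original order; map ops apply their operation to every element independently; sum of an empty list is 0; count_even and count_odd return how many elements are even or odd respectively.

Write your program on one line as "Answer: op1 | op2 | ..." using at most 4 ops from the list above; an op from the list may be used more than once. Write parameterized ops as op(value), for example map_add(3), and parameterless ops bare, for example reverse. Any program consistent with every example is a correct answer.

filter_lt(-3) | map_neg | sort_desc | count_odd

Check, running the answer program on each example:
  [1, -6, 29, 34, -29, 18, -7, 39, 39, -40] -> [-6, -29, -7, -40] -> [6, 29, 7, 40] -> [40, 29, 7, 6] -> 2
  [32, 17, -12, 25, -11, 16, -28] -> [-12, -11, -28] -> [12, 11, 28] -> [28, 12, 11] -> 1
  [-17, 48, 12, 50, -15, 13, -9] -> [-17, -15, -9] -> [17, 15, 9] -> [17, 15, 9] -> 3
  [7, 20, -1] -> [] -> [] -> [] -> 0
  [-30, 30, 41, -19, -20, 40, -41, 50] -> [-30, -19, -20, -41] -> [30, 19, 20, 41] -> [41, 30, 20, 19] -> 2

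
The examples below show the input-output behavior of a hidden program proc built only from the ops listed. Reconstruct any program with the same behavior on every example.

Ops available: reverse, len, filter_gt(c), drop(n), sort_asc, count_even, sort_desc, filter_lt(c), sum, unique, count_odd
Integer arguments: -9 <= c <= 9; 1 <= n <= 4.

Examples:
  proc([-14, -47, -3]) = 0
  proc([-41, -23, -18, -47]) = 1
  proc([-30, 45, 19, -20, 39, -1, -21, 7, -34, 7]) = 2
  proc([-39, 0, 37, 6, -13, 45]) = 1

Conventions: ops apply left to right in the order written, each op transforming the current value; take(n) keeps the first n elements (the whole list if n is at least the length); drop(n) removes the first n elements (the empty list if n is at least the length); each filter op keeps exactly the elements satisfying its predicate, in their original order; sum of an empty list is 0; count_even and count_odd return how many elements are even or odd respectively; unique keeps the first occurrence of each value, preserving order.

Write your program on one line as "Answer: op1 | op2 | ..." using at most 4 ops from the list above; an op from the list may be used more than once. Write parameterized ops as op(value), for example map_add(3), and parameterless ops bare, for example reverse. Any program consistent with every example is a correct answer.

drop(2) | sort_asc | unique | count_even

Check, running the answer program on each example:
  [-14, -47, -3] -> [-3] -> [-3] -> [-3] -> 0
  [-41, -23, -18, -47] -> [-18, -47] -> [-47, -18] -> [-47, -18] -> 1
  [-30, 45, 19, -20, 39, -1, -21, 7, -34, 7] -> [19, -20, 39, -1, -21, 7, -34, 7] -> [-34, -21, -20, -1, 7, 7, 19, 39] -> [-34, -21, -20, -1, 7, 19, 39] -> 2
  [-39, 0, 37, 6, -13, 45] -> [37, 6, -13, 45] -> [-13, 6, 37, 45] -> [-13, 6, 37, 45] -> 1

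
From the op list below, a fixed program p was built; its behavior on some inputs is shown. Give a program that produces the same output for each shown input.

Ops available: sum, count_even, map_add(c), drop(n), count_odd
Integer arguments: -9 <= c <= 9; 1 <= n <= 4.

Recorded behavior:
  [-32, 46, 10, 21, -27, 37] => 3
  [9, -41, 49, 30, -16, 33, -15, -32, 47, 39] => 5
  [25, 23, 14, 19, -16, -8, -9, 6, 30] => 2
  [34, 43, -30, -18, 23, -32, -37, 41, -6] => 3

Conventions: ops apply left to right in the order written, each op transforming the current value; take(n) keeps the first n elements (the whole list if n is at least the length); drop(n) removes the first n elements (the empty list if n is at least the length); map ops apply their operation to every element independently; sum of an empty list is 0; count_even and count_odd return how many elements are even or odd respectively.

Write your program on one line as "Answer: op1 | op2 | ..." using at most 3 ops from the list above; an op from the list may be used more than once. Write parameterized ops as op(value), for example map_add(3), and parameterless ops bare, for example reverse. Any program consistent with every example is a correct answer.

drop(2) | map_add(1) | count_even

Check, running the answer program on each example:
  [-32, 46, 10, 21, -27, 37] -> [10, 21, -27, 37] -> [11, 22, -26, 38] -> 3
  [9, -41, 49, 30, -16, 33, -15, -32, 47, 39] -> [49, 30, -16, 33, -15, -32, 47, 39] -> [50, 31, -15, 34, -14, -31, 48, 40] -> 5
  [25, 23, 14, 19, -16, -8, -9, 6, 30] -> [14, 19, -16, -8, -9, 6, 30] -> [15, 20, -15, -7, -8, 7, 31] -> 2
  [34, 43, -30, -18, 23, -32, -37, 41, -6] -> [-30, -18, 23, -32, -37, 41, -6] -> [-29, -17, 24, -31, -36, 42, -5] -> 3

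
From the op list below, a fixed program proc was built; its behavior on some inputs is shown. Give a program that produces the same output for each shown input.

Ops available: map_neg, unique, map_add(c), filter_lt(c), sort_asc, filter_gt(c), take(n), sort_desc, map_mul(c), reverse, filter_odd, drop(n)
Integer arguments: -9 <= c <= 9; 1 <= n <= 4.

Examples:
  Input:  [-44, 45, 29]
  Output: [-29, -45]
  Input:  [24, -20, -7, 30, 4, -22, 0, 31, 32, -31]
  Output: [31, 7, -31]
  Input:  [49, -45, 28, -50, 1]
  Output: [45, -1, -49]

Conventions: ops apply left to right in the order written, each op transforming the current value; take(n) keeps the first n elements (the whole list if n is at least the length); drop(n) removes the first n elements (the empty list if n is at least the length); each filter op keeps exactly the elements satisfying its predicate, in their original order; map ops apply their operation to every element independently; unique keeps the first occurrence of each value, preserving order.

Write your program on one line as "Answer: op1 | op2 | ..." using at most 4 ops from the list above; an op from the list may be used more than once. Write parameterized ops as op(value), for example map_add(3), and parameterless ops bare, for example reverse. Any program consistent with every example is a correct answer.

map_neg | sort_asc | reverse | filter_odd

Check, running the answer program on each example:
  [-44, 45, 29] -> [44, -45, -29] -> [-45, -29, 44] -> [44, -29, -45] -> [-29, -45]
  [24, -20, -7, 30, 4, -22, 0, 31, 32, -31] -> [-24, 20, 7, -30, -4, 22, 0, -31, -32, 31] -> [-32, -31, -30, -24, -4, 0, 7, 20, 22, 31] -> [31, 22, 20, 7, 0, -4, -24, -30, -31, -32] -> [31, 7, -31]
  [49, -45, 28, -50, 1] -> [-49, 45, -28, 50, -1] -> [-49, -28, -1, 45, 50] -> [50, 45, -1, -28, -49] -> [45, -1, -49]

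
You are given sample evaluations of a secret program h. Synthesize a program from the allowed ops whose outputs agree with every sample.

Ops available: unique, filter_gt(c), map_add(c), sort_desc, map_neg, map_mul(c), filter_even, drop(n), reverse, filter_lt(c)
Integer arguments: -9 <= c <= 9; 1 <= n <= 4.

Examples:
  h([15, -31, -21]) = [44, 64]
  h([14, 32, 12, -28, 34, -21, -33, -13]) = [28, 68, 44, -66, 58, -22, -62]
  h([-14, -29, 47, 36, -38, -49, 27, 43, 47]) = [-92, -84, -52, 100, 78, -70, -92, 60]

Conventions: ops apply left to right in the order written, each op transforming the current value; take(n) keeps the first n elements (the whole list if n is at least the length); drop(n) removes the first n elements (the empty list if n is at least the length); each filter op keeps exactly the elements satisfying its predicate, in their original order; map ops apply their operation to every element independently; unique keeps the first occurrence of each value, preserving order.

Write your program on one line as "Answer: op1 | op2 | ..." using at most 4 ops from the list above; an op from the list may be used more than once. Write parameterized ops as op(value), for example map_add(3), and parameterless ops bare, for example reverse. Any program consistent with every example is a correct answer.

drop(1) | map_add(-1) | reverse | map_mul(-2)

Check, running the answer program on each example:
  [15, -31, -21] -> [-31, -21] -> [-32, -22] -> [-22, -32] -> [44, 64]
  [14, 32, 12, -28, 34, -21, -33, -13] -> [32, 12, -28, 34, -21, -33, -13] -> [31, 11, -29, 33, -22, -34, -14] -> [-14, -34, -22, 33, -29, 11, 31] -> [28, 68, 44, -66, 58, -22, -62]
  [-14, -29, 47, 36, -38, -49, 27, 43, 47] -> [-29, 47, 36, -38, -49, 27, 43, 47] -> [-30, 46, 35, -39, -50, 26, 42, 46] -> [46, 42, 26, -50, -39, 35, 46, -30] -> [-92, -84, -52, 100, 78, -70, -92, 60]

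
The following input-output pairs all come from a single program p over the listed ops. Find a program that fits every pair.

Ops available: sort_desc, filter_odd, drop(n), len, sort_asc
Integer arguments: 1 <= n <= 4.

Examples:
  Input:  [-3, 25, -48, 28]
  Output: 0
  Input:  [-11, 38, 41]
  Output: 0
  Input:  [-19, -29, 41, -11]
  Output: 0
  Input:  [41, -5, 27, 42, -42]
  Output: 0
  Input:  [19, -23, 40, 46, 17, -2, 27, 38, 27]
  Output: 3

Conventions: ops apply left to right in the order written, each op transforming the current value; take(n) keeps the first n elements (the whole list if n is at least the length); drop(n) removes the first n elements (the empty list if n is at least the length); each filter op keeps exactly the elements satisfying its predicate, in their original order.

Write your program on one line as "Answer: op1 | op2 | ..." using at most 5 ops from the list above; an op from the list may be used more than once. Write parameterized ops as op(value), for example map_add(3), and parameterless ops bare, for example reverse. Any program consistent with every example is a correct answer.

drop(2) | drop(4) | sort_asc | len

Check, running the answer program on each example:
  [-3, 25, -48, 28] -> [-48, 28] -> [] -> [] -> 0
  [-11, 38, 41] -> [41] -> [] -> [] -> 0
  [-19, -29, 41, -11] -> [41, -11] -> [] -> [] -> 0
  [41, -5, 27, 42, -42] -> [27, 42, -42] -> [] -> [] -> 0
  [19, -23, 40, 46, 17, -2, 27, 38, 27] -> [40, 46, 17, -2, 27, 38, 27] -> [27, 38, 27] -> [27, 27, 38] -> 3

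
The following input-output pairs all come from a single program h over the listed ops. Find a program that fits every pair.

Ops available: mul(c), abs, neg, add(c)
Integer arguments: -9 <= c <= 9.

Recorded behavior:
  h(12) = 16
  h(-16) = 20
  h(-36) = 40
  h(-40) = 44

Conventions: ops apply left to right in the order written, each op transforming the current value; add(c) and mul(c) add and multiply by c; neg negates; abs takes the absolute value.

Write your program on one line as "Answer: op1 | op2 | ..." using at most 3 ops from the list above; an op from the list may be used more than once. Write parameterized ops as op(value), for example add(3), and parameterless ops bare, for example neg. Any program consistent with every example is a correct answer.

abs | add(-1) | add(5)

Check, running the answer program on each example:
  12 -> 12 -> 11 -> 16
  -16 -> 16 -> 15 -> 20
  -36 -> 36 -> 35 -> 40
  -40 -> 40 -> 39 -> 44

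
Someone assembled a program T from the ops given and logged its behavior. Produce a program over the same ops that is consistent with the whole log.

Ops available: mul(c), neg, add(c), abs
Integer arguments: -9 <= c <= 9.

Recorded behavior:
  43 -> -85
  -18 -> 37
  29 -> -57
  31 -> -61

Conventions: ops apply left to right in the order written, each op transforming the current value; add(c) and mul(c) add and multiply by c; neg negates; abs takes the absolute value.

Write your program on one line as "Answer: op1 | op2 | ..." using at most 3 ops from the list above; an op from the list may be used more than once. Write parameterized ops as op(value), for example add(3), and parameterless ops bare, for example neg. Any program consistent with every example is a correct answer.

mul(-2) | add(1)

Check, running the answer program on each example:
  43 -> -86 -> -85
  -18 -> 36 -> 37
  29 -> -58 -> -57
  31 -> -62 -> -61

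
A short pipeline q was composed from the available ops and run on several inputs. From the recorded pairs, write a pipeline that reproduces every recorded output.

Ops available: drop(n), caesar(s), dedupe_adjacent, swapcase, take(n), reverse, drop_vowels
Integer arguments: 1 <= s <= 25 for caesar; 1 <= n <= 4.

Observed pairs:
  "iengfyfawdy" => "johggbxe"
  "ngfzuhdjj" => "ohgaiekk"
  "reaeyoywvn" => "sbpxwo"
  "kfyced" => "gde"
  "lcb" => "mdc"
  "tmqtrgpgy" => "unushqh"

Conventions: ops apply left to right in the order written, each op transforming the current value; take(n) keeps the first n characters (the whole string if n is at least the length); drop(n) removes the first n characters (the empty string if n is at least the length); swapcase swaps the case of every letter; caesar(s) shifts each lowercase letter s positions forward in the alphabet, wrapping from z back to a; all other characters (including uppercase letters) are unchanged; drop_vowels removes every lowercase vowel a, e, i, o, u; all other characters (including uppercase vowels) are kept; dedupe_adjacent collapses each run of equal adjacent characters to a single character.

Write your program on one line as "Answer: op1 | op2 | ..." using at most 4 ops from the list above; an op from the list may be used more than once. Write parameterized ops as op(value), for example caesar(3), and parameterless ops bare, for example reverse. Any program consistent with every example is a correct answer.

caesar(10) | drop_vowels | caesar(17)

Check, running the answer program on each example:
  "iengfyfawdy" -> "soxqpipkgni" -> "sxqppkgn" -> "johggbxe"
  "ngfzuhdjj" -> "xqpjerntt" -> "xqpjrntt" -> "ohgaiekk"
  "reaeyoywvn" -> "bokoiyigfx" -> "bkygfx" -> "sbpxwo"
  "kfyced" -> "upimon" -> "pmn" -> "gde"
  "lcb" -> "vml" -> "vml" -> "mdc"
  "tmqtrgpgy" -> "dwadbqzqi" -> "dwdbqzq" -> "unushqh"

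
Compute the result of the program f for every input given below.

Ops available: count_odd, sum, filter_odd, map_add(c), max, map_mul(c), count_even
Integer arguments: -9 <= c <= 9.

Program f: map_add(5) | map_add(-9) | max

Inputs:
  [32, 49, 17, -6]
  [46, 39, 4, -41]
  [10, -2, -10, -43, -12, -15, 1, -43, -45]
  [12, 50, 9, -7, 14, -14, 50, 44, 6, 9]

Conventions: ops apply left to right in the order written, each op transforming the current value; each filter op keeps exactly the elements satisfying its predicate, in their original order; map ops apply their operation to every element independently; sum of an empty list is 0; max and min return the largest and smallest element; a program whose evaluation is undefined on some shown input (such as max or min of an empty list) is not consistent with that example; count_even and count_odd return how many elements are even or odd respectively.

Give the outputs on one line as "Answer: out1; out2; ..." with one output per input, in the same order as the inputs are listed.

Execution, op by op:
  [32, 49, 17, -6] -> [37, 54, 22, -1] -> [28, 45, 13, -10] -> 45
  [46, 39, 4, -41] -> [51, 44, 9, -36] -> [42, 35, 0, -45] -> 42
  [10, -2, -10, -43, -12, -15, 1, -43, -45] -> [15, 3, -5, -38, -7, -10, 6, -38, -40] -> [6, -6, -14, -47, -16, -19, -3, -47, -49] -> 6
  [12, 50, 9, -7, 14, -14, 50, 44, 6, 9] -> [17, 55, 14, -2, 19, -9, 55, 49, 11, 14] -> [8, 46, 5, -11, 10, -18, 46, 40, 2, 5] -> 46

45; 42; 6; 46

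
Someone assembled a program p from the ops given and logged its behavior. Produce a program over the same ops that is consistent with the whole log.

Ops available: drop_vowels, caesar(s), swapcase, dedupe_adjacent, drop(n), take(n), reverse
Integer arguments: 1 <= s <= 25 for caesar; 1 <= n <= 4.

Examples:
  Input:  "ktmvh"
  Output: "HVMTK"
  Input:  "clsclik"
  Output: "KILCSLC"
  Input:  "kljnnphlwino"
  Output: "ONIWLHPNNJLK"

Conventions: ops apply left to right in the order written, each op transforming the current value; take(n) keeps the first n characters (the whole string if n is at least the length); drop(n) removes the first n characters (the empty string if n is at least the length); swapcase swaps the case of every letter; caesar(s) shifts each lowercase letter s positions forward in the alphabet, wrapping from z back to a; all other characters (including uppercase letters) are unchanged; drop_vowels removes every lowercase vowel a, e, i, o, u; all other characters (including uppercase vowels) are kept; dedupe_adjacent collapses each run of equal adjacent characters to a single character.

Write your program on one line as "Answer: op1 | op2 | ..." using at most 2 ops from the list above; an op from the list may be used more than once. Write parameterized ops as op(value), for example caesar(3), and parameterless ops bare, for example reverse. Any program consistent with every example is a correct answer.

swapcase | reverse

Check, running the answer program on each example:
  "ktmvh" -> "KTMVH" -> "HVMTK"
  "clsclik" -> "CLSCLIK" -> "KILCSLC"
  "kljnnphlwino" -> "KLJNNPHLWINO" -> "ONIWLHPNNJLK"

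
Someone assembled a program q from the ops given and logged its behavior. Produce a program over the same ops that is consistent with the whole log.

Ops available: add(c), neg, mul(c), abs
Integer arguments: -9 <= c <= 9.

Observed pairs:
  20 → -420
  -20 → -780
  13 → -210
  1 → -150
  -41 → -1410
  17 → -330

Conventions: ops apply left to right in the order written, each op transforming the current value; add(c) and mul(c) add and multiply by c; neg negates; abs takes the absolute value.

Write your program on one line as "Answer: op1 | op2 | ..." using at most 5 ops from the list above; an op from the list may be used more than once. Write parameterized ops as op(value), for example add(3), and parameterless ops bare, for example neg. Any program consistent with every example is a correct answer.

add(-6) | abs | mul(-5) | mul(6)

Check, running the answer program on each example:
  20 -> 14 -> 14 -> -70 -> -420
  -20 -> -26 -> 26 -> -130 -> -780
  13 -> 7 -> 7 -> -35 -> -210
  1 -> -5 -> 5 -> -25 -> -150
  -41 -> -47 -> 47 -> -235 -> -1410
  17 -> 11 -> 11 -> -55 -> -330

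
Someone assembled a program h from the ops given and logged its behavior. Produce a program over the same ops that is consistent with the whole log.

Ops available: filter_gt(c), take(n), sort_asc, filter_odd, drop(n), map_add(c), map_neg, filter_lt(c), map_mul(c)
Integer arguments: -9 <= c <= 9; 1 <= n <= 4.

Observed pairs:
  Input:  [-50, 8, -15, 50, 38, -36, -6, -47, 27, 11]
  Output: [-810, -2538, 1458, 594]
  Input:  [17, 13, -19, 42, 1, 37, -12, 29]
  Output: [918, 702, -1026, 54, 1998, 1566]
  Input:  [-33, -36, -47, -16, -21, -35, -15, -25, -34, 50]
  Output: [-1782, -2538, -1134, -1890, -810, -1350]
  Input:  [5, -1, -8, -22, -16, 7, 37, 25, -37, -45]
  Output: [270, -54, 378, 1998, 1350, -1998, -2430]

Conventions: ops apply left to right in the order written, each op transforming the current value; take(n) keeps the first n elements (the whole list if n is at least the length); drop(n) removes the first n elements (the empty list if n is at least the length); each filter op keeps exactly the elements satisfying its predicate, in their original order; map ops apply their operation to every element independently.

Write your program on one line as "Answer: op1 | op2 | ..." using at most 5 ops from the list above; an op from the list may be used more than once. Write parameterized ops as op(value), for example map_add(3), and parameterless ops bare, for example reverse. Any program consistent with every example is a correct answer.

filter_odd | map_mul(-6) | map_neg | map_mul(9)

Check, running the answer program on each example:
  [-50, 8, -15, 50, 38, -36, -6, -47, 27, 11] -> [-15, -47, 27, 11] -> [90, 282, -162, -66] -> [-90, -282, 162, 66] -> [-810, -2538, 1458, 594]
  [17, 13, -19, 42, 1, 37, -12, 29] -> [17, 13, -19, 1, 37, 29] -> [-102, -78, 114, -6, -222, -174] -> [102, 78, -114, 6, 222, 174] -> [918, 702, -1026, 54, 1998, 1566]
  [-33, -36, -47, -16, -21, -35, -15, -25, -34, 50] -> [-33, -47, -21, -35, -15, -25] -> [198, 282, 126, 210, 90, 150] -> [-198, -282, -126, -210, -90, -150] -> [-1782, -2538, -1134, -1890, -810, -1350]
  [5, -1, -8, -22, -16, 7, 37, 25, -37, -45] -> [5, -1, 7, 37, 25, -37, -45] -> [-30, 6, -42, -222, -150, 222, 270] -> [30, -6, 42, 222, 150, -222, -270] -> [270, -54, 378, 1998, 1350, -1998, -2430]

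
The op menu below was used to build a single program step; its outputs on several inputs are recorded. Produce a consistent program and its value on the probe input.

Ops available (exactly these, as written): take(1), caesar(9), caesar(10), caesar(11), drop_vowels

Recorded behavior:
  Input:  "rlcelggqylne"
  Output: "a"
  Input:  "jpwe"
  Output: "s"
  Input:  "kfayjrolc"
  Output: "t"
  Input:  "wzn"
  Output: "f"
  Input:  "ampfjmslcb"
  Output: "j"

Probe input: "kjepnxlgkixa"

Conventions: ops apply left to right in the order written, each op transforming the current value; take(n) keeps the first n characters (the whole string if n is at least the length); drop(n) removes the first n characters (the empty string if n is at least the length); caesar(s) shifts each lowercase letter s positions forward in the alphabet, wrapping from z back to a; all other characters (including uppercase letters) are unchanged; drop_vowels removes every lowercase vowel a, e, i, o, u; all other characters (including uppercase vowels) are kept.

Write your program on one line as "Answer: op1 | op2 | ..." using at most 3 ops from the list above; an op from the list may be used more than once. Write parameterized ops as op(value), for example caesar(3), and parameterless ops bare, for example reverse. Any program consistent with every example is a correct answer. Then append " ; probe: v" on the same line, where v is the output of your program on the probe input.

caesar(9) | take(1) ; probe: "t"

Check, running the answer program on each example:
  "rlcelggqylne" -> "aulnuppzhuwn" -> "a"
  "jpwe" -> "syfn" -> "s"
  "kfayjrolc" -> "tojhsaxul" -> "t"
  "wzn" -> "fiw" -> "f"
  "ampfjmslcb" -> "jvyosvbulk" -> "j"
  probe: "kjepnxlgkixa" -> "tsnywguptrgj" -> "t"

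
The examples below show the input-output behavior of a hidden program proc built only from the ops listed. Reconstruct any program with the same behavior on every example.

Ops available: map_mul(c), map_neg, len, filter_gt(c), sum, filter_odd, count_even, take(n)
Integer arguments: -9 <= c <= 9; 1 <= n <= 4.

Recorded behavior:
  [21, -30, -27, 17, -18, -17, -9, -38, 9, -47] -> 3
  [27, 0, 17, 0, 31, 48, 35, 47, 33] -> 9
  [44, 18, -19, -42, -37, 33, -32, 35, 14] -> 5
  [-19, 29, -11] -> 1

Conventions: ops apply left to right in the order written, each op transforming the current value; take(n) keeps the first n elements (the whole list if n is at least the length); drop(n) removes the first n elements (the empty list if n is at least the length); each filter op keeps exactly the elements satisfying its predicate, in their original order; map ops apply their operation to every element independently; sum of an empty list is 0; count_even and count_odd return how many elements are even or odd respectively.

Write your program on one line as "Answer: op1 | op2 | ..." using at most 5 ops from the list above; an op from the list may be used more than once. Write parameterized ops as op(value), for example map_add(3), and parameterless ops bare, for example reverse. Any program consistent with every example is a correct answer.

map_mul(2) | filter_gt(-7) | map_neg | count_even

Check, running the answer program on each example:
  [21, -30, -27, 17, -18, -17, -9, -38, 9, -47] -> [42, -60, -54, 34, -36, -34, -18, -76, 18, -94] -> [42, 34, 18] -> [-42, -34, -18] -> 3
  [27, 0, 17, 0, 31, 48, 35, 47, 33] -> [54, 0, 34, 0, 62, 96, 70, 94, 66] -> [54, 0, 34, 0, 62, 96, 70, 94, 66] -> [-54, 0, -34, 0, -62, -96, -70, -94, -66] -> 9
  [44, 18, -19, -42, -37, 33, -32, 35, 14] -> [88, 36, -38, -84, -74, 66, -64, 70, 28] -> [88, 36, 66, 70, 28] -> [-88, -36, -66, -70, -28] -> 5
  [-19, 29, -11] -> [-38, 58, -22] -> [58] -> [-58] -> 1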